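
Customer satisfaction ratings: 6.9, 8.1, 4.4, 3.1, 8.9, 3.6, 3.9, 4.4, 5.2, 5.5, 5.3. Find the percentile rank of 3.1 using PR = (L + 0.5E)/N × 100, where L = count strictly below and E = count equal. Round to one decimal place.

4.5

N = 11.
Strictly below 3.1: 0. Equal to 3.1: 1.
PR = (0 + 0.5·1)/11 × 100 = 4.5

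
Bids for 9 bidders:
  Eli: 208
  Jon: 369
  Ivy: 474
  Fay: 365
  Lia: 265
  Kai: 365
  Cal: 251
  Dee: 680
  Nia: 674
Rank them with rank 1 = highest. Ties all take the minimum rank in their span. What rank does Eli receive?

9

Sorted (descending): 680, 674, 474, 369, 365, 365, 265, 251, 208
The 2 values of 365 occupy positions 5–6 → each gets rank 5.
Eli has value 208 → rank 9.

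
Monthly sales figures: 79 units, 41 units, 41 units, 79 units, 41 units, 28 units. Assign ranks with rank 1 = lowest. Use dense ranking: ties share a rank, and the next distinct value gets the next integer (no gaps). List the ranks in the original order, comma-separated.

Sorted (ascending): 28, 41, 41, 41, 79, 79
The 3 values of 41 share dense rank 2.
The 2 values of 79 share dense rank 3.
Remaining distinct values take the next consecutive integers.

3, 2, 2, 3, 2, 1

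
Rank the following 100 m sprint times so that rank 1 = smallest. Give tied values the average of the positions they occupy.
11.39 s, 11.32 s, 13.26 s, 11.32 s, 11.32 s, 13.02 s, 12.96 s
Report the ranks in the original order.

4, 2, 7, 2, 2, 6, 5

Sorted (ascending): 11.32, 11.32, 11.32, 11.39, 12.96, 13.02, 13.26
The 3 values of 11.32 occupy positions 1–3 → average rank 2.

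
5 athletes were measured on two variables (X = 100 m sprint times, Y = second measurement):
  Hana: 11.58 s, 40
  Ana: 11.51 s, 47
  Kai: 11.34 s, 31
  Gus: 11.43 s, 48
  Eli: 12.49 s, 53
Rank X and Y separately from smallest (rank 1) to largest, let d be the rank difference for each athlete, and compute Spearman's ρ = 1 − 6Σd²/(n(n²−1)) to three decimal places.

0.600

Ranks of variable 1: 4, 3, 1, 2, 5
Ranks of variable 2: 2, 3, 1, 4, 5
d = r₁ − r₂: 2, 0, 0, -2, 0
d²: 4, 0, 0, 4, 0; Σd² = 8
ρ = 1 − 6·8/(5·24) = 1 − 48/120 = 0.600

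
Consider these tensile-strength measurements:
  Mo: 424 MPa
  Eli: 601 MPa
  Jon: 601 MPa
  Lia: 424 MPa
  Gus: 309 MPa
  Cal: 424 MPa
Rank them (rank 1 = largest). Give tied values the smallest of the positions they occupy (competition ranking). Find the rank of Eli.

Sorted (descending): 601, 601, 424, 424, 424, 309
The 2 values of 601 occupy positions 1–2 → each gets rank 1.
The 3 values of 424 occupy positions 3–5 → each gets rank 3.
Eli has value 601 MPa → rank 1.

1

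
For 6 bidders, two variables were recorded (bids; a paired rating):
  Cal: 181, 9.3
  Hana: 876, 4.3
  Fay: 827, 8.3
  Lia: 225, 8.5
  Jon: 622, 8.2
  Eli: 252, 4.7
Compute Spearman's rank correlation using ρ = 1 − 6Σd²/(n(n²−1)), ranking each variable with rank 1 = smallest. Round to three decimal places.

Ranks of variable 1: 1, 6, 5, 2, 4, 3
Ranks of variable 2: 6, 1, 4, 5, 3, 2
d = r₁ − r₂: -5, 5, 1, -3, 1, 1
d²: 25, 25, 1, 9, 1, 1; Σd² = 62
ρ = 1 − 6·62/(6·35) = 1 − 372/210 = -0.771

-0.771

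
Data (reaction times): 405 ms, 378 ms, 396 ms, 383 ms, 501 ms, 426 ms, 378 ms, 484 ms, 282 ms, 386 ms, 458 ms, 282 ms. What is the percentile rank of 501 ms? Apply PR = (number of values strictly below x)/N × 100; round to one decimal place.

91.7

N = 12.
Strictly below 501: 11. Equal to 501: 1.
PR = 11/12 × 100 = 91.7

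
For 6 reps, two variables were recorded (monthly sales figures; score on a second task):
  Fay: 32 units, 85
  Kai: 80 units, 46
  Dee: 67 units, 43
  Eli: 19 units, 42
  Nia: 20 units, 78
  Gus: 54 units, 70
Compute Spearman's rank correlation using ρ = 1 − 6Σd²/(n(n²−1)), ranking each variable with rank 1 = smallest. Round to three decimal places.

-0.029

Ranks of variable 1: 3, 6, 5, 1, 2, 4
Ranks of variable 2: 6, 3, 2, 1, 5, 4
d = r₁ − r₂: -3, 3, 3, 0, -3, 0
d²: 9, 9, 9, 0, 9, 0; Σd² = 36
ρ = 1 − 6·36/(6·35) = 1 − 216/210 = -0.029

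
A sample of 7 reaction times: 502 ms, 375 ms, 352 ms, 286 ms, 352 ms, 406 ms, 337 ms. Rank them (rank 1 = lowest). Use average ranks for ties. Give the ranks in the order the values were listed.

Sorted (ascending): 286, 337, 352, 352, 375, 406, 502
The 2 values of 352 occupy positions 3–4 → average rank (3+4)/2 = 3.5.

7, 5, 3.5, 1, 3.5, 6, 2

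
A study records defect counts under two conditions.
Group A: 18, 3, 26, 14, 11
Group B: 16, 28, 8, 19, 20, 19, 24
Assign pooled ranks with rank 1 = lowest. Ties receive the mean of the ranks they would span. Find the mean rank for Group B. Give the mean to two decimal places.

Sorted (ascending): 3, 8, 11, 14, 16, 18, 19, 19, 20, 24, 26, 28
The 2 values of 19 occupy positions 7–8 → average rank (7+8)/2 = 7.5.
Group B values → pooled ranks: 16→5, 28→12, 8→2, 19→7.5, 20→9, 19→7.5, 24→10
Mean rank = (5 + 12 + 2 + 7.5 + 9 + 7.5 + 10) / 7 = 7.57

7.57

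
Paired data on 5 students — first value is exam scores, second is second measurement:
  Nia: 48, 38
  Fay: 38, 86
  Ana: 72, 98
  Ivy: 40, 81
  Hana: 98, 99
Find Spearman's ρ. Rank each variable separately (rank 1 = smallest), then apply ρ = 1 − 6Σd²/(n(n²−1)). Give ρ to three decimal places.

0.600

Ranks of variable 1: 3, 1, 4, 2, 5
Ranks of variable 2: 1, 3, 4, 2, 5
d = r₁ − r₂: 2, -2, 0, 0, 0
d²: 4, 4, 0, 0, 0; Σd² = 8
ρ = 1 − 6·8/(5·24) = 1 − 48/120 = 0.600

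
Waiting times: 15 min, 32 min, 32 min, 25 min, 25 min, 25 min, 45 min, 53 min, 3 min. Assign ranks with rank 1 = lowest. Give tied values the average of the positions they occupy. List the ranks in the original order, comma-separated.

Sorted (ascending): 3, 15, 25, 25, 25, 32, 32, 45, 53
The 3 values of 25 occupy positions 3–5 → average rank 4.
The 2 values of 32 occupy positions 6–7 → average rank (6+7)/2 = 6.5.

2, 6.5, 6.5, 4, 4, 4, 8, 9, 1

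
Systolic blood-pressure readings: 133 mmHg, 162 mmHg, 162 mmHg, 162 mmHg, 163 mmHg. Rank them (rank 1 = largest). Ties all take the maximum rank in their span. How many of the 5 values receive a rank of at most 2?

1

Sorted (descending): 163, 162, 162, 162, 133
The 3 values of 162 occupy positions 2–4 → each gets rank 4.
Ranks ≤ 2: {1} → 1 value.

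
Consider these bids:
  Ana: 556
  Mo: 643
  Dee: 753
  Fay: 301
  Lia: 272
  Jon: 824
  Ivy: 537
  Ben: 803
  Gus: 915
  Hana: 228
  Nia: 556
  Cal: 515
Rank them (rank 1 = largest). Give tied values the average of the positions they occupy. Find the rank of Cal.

Sorted (descending): 915, 824, 803, 753, 643, 556, 556, 537, 515, 301, 272, 228
The 2 values of 556 occupy positions 6–7 → average rank (6+7)/2 = 6.5.
Cal has value 515 → rank 9.

9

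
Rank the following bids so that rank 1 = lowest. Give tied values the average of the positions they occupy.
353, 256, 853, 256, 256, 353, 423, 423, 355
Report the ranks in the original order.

4.5, 2, 9, 2, 2, 4.5, 7.5, 7.5, 6

Sorted (ascending): 256, 256, 256, 353, 353, 355, 423, 423, 853
The 3 values of 256 occupy positions 1–3 → average rank 2.
The 2 values of 353 occupy positions 4–5 → average rank (4+5)/2 = 4.5.
The 2 values of 423 occupy positions 7–8 → average rank (7+8)/2 = 7.5.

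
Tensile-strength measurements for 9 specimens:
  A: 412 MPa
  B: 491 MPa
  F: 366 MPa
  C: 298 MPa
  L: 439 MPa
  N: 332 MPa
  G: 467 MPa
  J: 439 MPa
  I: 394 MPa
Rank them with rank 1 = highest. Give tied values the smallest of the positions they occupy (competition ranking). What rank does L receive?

Sorted (descending): 491, 467, 439, 439, 412, 394, 366, 332, 298
The 2 values of 439 occupy positions 3–4 → each gets rank 3.
L has value 439 MPa → rank 3.

3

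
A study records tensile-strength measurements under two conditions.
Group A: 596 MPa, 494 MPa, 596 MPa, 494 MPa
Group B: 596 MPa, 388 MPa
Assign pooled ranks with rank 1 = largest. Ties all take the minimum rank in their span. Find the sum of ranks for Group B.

7

Sorted (descending): 596, 596, 596, 494, 494, 388
The 3 values of 596 occupy positions 1–3 → each gets rank 1.
The 2 values of 494 occupy positions 4–5 → each gets rank 4.
Group B values → pooled ranks: 596→1, 388→6
Rank sum = 1 + 6 = 7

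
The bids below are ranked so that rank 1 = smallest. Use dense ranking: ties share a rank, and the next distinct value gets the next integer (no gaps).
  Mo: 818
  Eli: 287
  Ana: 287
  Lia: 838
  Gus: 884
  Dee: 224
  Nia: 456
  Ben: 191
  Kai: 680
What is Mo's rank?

Sorted (ascending): 191, 224, 287, 287, 456, 680, 818, 838, 884
The 2 values of 287 share dense rank 3.
Remaining distinct values take the next consecutive integers.
Mo has value 818 → rank 6.

6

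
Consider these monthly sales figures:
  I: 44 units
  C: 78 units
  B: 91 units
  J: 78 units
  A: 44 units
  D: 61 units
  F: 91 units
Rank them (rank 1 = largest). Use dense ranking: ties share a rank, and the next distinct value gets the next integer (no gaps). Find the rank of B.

1

Sorted (descending): 91, 91, 78, 78, 61, 44, 44
The 2 values of 91 share dense rank 1.
The 2 values of 78 share dense rank 2.
The 2 values of 44 share dense rank 4.
Remaining distinct values take the next consecutive integers.
B has value 91 units → rank 1.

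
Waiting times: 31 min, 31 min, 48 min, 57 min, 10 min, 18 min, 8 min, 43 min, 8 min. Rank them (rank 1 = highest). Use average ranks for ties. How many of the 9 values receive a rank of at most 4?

Sorted (descending): 57, 48, 43, 31, 31, 18, 10, 8, 8
The 2 values of 31 occupy positions 4–5 → average rank (4+5)/2 = 4.5.
The 2 values of 8 occupy positions 8–9 → average rank (8+9)/2 = 8.5.
Ranks ≤ 4: {1, 2, 3} → 3 values.

3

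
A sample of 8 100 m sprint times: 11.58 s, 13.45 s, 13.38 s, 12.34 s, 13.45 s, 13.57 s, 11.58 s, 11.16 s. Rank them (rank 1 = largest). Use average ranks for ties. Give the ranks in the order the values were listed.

Sorted (descending): 13.57, 13.45, 13.45, 13.38, 12.34, 11.58, 11.58, 11.16
The 2 values of 13.45 occupy positions 2–3 → average rank (2+3)/2 = 2.5.
The 2 values of 11.58 occupy positions 6–7 → average rank (6+7)/2 = 6.5.

6.5, 2.5, 4, 5, 2.5, 1, 6.5, 8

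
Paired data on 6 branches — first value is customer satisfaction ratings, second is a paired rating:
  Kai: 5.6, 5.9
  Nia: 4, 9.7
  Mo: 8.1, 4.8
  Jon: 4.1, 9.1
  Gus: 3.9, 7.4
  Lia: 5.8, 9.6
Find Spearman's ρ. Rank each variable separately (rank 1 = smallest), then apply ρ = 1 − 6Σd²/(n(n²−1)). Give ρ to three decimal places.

Ranks of variable 1: 4, 2, 6, 3, 1, 5
Ranks of variable 2: 2, 6, 1, 4, 3, 5
d = r₁ − r₂: 2, -4, 5, -1, -2, 0
d²: 4, 16, 25, 1, 4, 0; Σd² = 50
ρ = 1 − 6·50/(6·35) = 1 − 300/210 = -0.429

-0.429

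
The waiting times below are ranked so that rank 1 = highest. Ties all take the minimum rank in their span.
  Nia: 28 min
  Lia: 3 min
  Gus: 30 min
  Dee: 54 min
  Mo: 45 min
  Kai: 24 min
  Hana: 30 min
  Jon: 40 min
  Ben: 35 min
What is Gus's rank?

Sorted (descending): 54, 45, 40, 35, 30, 30, 28, 24, 3
The 2 values of 30 occupy positions 5–6 → each gets rank 5.
Gus has value 30 min → rank 5.

5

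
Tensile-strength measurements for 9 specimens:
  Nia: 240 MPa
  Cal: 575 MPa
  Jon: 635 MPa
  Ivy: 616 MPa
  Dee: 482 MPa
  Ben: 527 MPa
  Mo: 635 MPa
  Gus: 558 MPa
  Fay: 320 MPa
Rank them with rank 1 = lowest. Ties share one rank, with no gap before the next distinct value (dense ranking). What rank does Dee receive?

3

Sorted (ascending): 240, 320, 482, 527, 558, 575, 616, 635, 635
The 2 values of 635 share dense rank 8.
Remaining distinct values take the next consecutive integers.
Dee has value 482 MPa → rank 3.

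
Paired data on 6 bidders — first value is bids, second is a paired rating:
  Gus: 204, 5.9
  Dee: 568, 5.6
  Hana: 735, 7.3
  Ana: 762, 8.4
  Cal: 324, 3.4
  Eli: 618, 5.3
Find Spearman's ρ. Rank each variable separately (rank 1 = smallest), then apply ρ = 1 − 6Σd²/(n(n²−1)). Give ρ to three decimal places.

Ranks of variable 1: 1, 3, 5, 6, 2, 4
Ranks of variable 2: 4, 3, 5, 6, 1, 2
d = r₁ − r₂: -3, 0, 0, 0, 1, 2
d²: 9, 0, 0, 0, 1, 4; Σd² = 14
ρ = 1 − 6·14/(6·35) = 1 − 84/210 = 0.600

0.600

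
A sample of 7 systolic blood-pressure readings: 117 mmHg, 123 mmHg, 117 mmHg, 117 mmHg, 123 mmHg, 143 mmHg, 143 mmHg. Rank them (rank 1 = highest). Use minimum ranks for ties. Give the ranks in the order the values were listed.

Sorted (descending): 143, 143, 123, 123, 117, 117, 117
The 2 values of 143 occupy positions 1–2 → each gets rank 1.
The 2 values of 123 occupy positions 3–4 → each gets rank 3.
The 3 values of 117 occupy positions 5–7 → each gets rank 5.

5, 3, 5, 5, 3, 1, 1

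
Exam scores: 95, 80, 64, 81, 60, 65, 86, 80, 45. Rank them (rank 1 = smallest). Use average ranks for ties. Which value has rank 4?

Sorted (ascending): 45, 60, 64, 65, 80, 80, 81, 86, 95
The 2 values of 80 occupy positions 5–6 → average rank (5+6)/2 = 5.5.
Rank 4 → value 65.

65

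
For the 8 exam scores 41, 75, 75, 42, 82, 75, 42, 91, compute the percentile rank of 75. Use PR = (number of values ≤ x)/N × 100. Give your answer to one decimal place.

75.0

N = 8.
Strictly below 75: 3. Equal to 75: 3.
PR = 6/8 × 100 = 75.0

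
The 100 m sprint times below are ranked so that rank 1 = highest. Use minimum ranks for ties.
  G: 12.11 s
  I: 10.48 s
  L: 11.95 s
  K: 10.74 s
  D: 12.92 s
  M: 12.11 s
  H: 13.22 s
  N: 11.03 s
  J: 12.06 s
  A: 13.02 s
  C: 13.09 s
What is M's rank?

5

Sorted (descending): 13.22, 13.09, 13.02, 12.92, 12.11, 12.11, 12.06, 11.95, 11.03, 10.74, 10.48
The 2 values of 12.11 occupy positions 5–6 → each gets rank 5.
M has value 12.11 s → rank 5.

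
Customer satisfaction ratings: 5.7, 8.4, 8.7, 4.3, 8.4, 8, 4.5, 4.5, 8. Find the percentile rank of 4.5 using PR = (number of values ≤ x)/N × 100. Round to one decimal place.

33.3

N = 9.
Strictly below 4.5: 1. Equal to 4.5: 2.
PR = 3/9 × 100 = 33.3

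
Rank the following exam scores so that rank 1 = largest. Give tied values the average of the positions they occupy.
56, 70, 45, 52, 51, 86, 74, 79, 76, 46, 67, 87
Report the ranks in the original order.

8, 6, 12, 9, 10, 2, 5, 3, 4, 11, 7, 1

Sorted (descending): 87, 86, 79, 76, 74, 70, 67, 56, 52, 51, 46, 45
No ties — each value takes its position as its rank.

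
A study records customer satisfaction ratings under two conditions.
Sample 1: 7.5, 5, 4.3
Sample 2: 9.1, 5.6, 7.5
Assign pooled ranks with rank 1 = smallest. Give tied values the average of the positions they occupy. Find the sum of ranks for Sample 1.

7.5

Sorted (ascending): 4.3, 5, 5.6, 7.5, 7.5, 9.1
The 2 values of 7.5 occupy positions 4–5 → average rank (4+5)/2 = 4.5.
Sample 1 values → pooled ranks: 7.5→4.5, 5→2, 4.3→1
Rank sum = 4.5 + 2 + 1 = 7.5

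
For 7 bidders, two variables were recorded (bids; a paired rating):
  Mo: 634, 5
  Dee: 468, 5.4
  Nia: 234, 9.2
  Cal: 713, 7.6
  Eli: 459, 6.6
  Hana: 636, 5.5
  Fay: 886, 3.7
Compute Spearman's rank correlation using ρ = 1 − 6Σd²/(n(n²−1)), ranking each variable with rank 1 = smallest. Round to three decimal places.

-0.536

Ranks of variable 1: 4, 3, 1, 6, 2, 5, 7
Ranks of variable 2: 2, 3, 7, 6, 5, 4, 1
d = r₁ − r₂: 2, 0, -6, 0, -3, 1, 6
d²: 4, 0, 36, 0, 9, 1, 36; Σd² = 86
ρ = 1 − 6·86/(7·48) = 1 − 516/336 = -0.536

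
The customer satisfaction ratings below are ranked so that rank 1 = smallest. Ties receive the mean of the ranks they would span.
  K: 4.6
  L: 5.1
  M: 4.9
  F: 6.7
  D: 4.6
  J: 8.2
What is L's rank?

Sorted (ascending): 4.6, 4.6, 4.9, 5.1, 6.7, 8.2
The 2 values of 4.6 occupy positions 1–2 → average rank (1+2)/2 = 1.5.
L has value 5.1 → rank 4.

4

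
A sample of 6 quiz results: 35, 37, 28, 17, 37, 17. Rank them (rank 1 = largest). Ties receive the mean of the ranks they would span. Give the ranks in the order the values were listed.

3, 1.5, 4, 5.5, 1.5, 5.5

Sorted (descending): 37, 37, 35, 28, 17, 17
The 2 values of 37 occupy positions 1–2 → average rank (1+2)/2 = 1.5.
The 2 values of 17 occupy positions 5–6 → average rank (5+6)/2 = 5.5.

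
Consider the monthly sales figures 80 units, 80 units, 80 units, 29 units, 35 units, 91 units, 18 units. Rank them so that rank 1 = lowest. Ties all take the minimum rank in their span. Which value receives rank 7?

91

Sorted (ascending): 18, 29, 35, 80, 80, 80, 91
The 3 values of 80 occupy positions 4–6 → each gets rank 4.
Rank 7 → value 91.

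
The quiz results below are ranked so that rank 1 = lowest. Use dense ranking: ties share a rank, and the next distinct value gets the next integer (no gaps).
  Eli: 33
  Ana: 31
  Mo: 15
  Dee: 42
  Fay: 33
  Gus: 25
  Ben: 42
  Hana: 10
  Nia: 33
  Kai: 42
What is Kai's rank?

6

Sorted (ascending): 10, 15, 25, 31, 33, 33, 33, 42, 42, 42
The 3 values of 33 share dense rank 5.
The 3 values of 42 share dense rank 6.
Remaining distinct values take the next consecutive integers.
Kai has value 42 → rank 6.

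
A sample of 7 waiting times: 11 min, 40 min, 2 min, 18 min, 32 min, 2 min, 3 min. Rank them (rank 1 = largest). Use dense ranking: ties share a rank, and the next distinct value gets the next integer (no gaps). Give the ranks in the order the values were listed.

Sorted (descending): 40, 32, 18, 11, 3, 2, 2
The 2 values of 2 share dense rank 6.
Remaining distinct values take the next consecutive integers.

4, 1, 6, 3, 2, 6, 5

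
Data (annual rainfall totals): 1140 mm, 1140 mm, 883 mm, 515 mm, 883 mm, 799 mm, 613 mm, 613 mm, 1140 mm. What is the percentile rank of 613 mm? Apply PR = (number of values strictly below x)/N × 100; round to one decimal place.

N = 9.
Strictly below 613: 1. Equal to 613: 2.
PR = 1/9 × 100 = 11.1

11.1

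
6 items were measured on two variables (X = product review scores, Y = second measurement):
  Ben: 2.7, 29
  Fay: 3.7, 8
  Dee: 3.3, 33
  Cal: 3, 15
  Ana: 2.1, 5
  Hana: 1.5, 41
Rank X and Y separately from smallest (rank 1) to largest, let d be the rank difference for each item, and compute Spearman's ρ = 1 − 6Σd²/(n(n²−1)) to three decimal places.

-0.257

Ranks of variable 1: 3, 6, 5, 4, 2, 1
Ranks of variable 2: 4, 2, 5, 3, 1, 6
d = r₁ − r₂: -1, 4, 0, 1, 1, -5
d²: 1, 16, 0, 1, 1, 25; Σd² = 44
ρ = 1 − 6·44/(6·35) = 1 − 264/210 = -0.257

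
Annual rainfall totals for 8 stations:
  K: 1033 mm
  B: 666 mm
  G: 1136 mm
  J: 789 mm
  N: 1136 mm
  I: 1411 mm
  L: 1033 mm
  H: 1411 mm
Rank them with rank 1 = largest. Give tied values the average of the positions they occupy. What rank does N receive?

Sorted (descending): 1411, 1411, 1136, 1136, 1033, 1033, 789, 666
The 2 values of 1411 occupy positions 1–2 → average rank (1+2)/2 = 1.5.
The 2 values of 1136 occupy positions 3–4 → average rank (3+4)/2 = 3.5.
The 2 values of 1033 occupy positions 5–6 → average rank (5+6)/2 = 5.5.
N has value 1136 mm → rank 3.5.

3.5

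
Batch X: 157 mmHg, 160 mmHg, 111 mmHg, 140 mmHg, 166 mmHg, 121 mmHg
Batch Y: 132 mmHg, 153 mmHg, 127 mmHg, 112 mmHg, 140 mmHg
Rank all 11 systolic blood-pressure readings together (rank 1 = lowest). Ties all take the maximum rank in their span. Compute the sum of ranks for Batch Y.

26

Sorted (ascending): 111, 112, 121, 127, 132, 140, 140, 153, 157, 160, 166
The 2 values of 140 occupy positions 6–7 → each gets rank 7.
Batch Y values → pooled ranks: 132→5, 153→8, 127→4, 112→2, 140→7
Rank sum = 5 + 8 + 4 + 2 + 7 = 26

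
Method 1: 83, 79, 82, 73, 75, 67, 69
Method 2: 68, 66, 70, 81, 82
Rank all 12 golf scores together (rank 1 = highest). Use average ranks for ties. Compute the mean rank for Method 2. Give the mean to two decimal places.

7.30

Sorted (descending): 83, 82, 82, 81, 79, 75, 73, 70, 69, 68, 67, 66
The 2 values of 82 occupy positions 2–3 → average rank (2+3)/2 = 2.5.
Method 2 values → pooled ranks: 68→10, 66→12, 70→8, 81→4, 82→2.5
Mean rank = (10 + 12 + 8 + 4 + 2.5) / 5 = 7.30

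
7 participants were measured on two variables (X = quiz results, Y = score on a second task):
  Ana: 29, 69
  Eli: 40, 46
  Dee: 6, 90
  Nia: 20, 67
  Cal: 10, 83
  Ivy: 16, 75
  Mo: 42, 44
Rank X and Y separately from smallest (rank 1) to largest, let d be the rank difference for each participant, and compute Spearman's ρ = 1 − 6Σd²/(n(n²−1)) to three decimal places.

Ranks of variable 1: 5, 6, 1, 4, 2, 3, 7
Ranks of variable 2: 4, 2, 7, 3, 6, 5, 1
d = r₁ − r₂: 1, 4, -6, 1, -4, -2, 6
d²: 1, 16, 36, 1, 16, 4, 36; Σd² = 110
ρ = 1 − 6·110/(7·48) = 1 − 660/336 = -0.964

-0.964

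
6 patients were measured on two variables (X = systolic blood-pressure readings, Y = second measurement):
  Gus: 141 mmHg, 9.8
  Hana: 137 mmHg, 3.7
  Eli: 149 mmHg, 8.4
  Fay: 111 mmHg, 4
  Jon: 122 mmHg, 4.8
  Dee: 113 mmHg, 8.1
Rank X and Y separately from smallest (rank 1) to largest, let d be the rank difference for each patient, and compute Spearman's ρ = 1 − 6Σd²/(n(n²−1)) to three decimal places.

Ranks of variable 1: 5, 4, 6, 1, 3, 2
Ranks of variable 2: 6, 1, 5, 2, 3, 4
d = r₁ − r₂: -1, 3, 1, -1, 0, -2
d²: 1, 9, 1, 1, 0, 4; Σd² = 16
ρ = 1 − 6·16/(6·35) = 1 − 96/210 = 0.543

0.543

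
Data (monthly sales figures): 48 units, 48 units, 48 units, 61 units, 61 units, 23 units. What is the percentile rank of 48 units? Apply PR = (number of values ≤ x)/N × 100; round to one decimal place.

66.7

N = 6.
Strictly below 48: 1. Equal to 48: 3.
PR = 4/6 × 100 = 66.7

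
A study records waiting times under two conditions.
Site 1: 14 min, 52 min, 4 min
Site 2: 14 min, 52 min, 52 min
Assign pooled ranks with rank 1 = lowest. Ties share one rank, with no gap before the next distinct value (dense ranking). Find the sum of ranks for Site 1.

6

Sorted (ascending): 4, 14, 14, 52, 52, 52
The 2 values of 14 share dense rank 2.
The 3 values of 52 share dense rank 3.
Remaining distinct values take the next consecutive integers.
Site 1 values → pooled ranks: 14→2, 52→3, 4→1
Rank sum = 2 + 3 + 1 = 6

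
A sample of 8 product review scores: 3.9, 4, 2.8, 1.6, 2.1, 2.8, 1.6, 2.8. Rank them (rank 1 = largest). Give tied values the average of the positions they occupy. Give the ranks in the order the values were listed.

2, 1, 4, 7.5, 6, 4, 7.5, 4

Sorted (descending): 4, 3.9, 2.8, 2.8, 2.8, 2.1, 1.6, 1.6
The 3 values of 2.8 occupy positions 3–5 → average rank 4.
The 2 values of 1.6 occupy positions 7–8 → average rank (7+8)/2 = 7.5.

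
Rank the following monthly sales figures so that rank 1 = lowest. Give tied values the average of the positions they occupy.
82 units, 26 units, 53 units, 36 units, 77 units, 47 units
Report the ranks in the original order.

Sorted (ascending): 26, 36, 47, 53, 77, 82
No ties — each value takes its position as its rank.

6, 1, 4, 2, 5, 3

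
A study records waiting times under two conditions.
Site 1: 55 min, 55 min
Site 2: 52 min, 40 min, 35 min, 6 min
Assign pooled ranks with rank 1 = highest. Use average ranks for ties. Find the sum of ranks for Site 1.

Sorted (descending): 55, 55, 52, 40, 35, 6
The 2 values of 55 occupy positions 1–2 → average rank (1+2)/2 = 1.5.
Site 1 values → pooled ranks: 55→1.5, 55→1.5
Rank sum = 1.5 + 1.5 = 3

3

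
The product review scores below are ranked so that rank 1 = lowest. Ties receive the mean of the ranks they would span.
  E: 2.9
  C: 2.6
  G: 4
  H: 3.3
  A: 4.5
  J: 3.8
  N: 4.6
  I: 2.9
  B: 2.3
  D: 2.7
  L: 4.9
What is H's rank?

Sorted (ascending): 2.3, 2.6, 2.7, 2.9, 2.9, 3.3, 3.8, 4, 4.5, 4.6, 4.9
The 2 values of 2.9 occupy positions 4–5 → average rank (4+5)/2 = 4.5.
H has value 3.3 → rank 6.

6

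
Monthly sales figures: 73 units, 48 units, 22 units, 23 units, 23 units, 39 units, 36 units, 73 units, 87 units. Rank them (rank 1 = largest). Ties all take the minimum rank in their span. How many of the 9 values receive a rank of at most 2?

3

Sorted (descending): 87, 73, 73, 48, 39, 36, 23, 23, 22
The 2 values of 73 occupy positions 2–3 → each gets rank 2.
The 2 values of 23 occupy positions 7–8 → each gets rank 7.
Ranks ≤ 2: {1, 2, 2} → 3 values.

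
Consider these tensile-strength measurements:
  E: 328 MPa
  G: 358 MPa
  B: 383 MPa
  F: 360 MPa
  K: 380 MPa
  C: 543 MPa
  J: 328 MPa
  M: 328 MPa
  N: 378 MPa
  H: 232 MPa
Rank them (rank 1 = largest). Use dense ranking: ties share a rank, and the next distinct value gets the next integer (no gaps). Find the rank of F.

5

Sorted (descending): 543, 383, 380, 378, 360, 358, 328, 328, 328, 232
The 3 values of 328 share dense rank 7.
Remaining distinct values take the next consecutive integers.
F has value 360 MPa → rank 5.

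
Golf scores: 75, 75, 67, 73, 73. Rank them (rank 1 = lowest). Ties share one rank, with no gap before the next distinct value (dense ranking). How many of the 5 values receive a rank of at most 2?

Sorted (ascending): 67, 73, 73, 75, 75
The 2 values of 73 share dense rank 2.
The 2 values of 75 share dense rank 3.
Remaining distinct values take the next consecutive integers.
Ranks ≤ 2: {1, 2, 2} → 3 values.

3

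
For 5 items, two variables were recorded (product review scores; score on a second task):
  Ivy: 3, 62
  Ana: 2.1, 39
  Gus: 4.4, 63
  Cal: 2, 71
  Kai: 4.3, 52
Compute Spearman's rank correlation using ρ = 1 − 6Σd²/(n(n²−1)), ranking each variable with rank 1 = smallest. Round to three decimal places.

Ranks of variable 1: 3, 2, 5, 1, 4
Ranks of variable 2: 3, 1, 4, 5, 2
d = r₁ − r₂: 0, 1, 1, -4, 2
d²: 0, 1, 1, 16, 4; Σd² = 22
ρ = 1 − 6·22/(5·24) = 1 − 132/120 = -0.100

-0.100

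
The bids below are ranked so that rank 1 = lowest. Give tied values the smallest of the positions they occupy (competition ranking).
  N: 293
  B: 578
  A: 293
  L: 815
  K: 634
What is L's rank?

Sorted (ascending): 293, 293, 578, 634, 815
The 2 values of 293 occupy positions 1–2 → each gets rank 1.
L has value 815 → rank 5.

5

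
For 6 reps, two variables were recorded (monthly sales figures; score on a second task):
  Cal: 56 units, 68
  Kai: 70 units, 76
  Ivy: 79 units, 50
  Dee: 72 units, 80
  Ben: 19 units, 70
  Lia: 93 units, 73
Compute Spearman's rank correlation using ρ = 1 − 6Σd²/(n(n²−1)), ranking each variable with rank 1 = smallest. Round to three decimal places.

0.086

Ranks of variable 1: 2, 3, 5, 4, 1, 6
Ranks of variable 2: 2, 5, 1, 6, 3, 4
d = r₁ − r₂: 0, -2, 4, -2, -2, 2
d²: 0, 4, 16, 4, 4, 4; Σd² = 32
ρ = 1 − 6·32/(6·35) = 1 − 192/210 = 0.086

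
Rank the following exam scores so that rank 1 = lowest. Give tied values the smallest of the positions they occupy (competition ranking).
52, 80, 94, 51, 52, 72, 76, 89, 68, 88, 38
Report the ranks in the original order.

Sorted (ascending): 38, 51, 52, 52, 68, 72, 76, 80, 88, 89, 94
The 2 values of 52 occupy positions 3–4 → each gets rank 3.

3, 8, 11, 2, 3, 6, 7, 10, 5, 9, 1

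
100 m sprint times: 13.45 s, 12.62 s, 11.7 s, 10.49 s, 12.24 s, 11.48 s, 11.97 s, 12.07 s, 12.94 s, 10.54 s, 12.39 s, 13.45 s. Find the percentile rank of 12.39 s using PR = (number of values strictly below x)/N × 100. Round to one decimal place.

58.3

N = 12.
Strictly below 12.39: 7. Equal to 12.39: 1.
PR = 7/12 × 100 = 58.3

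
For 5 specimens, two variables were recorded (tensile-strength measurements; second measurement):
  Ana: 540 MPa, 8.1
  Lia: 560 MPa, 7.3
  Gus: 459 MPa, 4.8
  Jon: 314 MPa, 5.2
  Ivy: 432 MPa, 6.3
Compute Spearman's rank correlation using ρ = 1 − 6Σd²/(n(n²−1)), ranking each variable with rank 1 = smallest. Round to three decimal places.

Ranks of variable 1: 4, 5, 3, 1, 2
Ranks of variable 2: 5, 4, 1, 2, 3
d = r₁ − r₂: -1, 1, 2, -1, -1
d²: 1, 1, 4, 1, 1; Σd² = 8
ρ = 1 − 6·8/(5·24) = 1 − 48/120 = 0.600

0.600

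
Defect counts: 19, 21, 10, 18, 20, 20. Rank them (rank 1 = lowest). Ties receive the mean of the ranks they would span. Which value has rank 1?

Sorted (ascending): 10, 18, 19, 20, 20, 21
The 2 values of 20 occupy positions 4–5 → average rank (4+5)/2 = 4.5.
Rank 1 → value 10.

10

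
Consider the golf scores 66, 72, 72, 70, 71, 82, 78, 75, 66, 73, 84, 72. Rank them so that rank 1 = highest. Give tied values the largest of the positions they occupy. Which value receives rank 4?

75

Sorted (descending): 84, 82, 78, 75, 73, 72, 72, 72, 71, 70, 66, 66
The 3 values of 72 occupy positions 6–8 → each gets rank 8.
The 2 values of 66 occupy positions 11–12 → each gets rank 12.
Rank 4 → value 75.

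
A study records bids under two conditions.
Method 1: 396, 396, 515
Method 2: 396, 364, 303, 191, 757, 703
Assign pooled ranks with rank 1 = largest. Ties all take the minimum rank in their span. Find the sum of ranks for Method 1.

Sorted (descending): 757, 703, 515, 396, 396, 396, 364, 303, 191
The 3 values of 396 occupy positions 4–6 → each gets rank 4.
Method 1 values → pooled ranks: 396→4, 396→4, 515→3
Rank sum = 4 + 4 + 3 = 11

11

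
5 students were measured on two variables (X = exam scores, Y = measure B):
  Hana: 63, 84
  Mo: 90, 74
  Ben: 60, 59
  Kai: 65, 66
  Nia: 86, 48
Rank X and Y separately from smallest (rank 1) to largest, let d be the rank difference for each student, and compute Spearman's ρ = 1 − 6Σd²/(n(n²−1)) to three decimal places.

Ranks of variable 1: 2, 5, 1, 3, 4
Ranks of variable 2: 5, 4, 2, 3, 1
d = r₁ − r₂: -3, 1, -1, 0, 3
d²: 9, 1, 1, 0, 9; Σd² = 20
ρ = 1 − 6·20/(5·24) = 1 − 120/120 = 0.000

0.000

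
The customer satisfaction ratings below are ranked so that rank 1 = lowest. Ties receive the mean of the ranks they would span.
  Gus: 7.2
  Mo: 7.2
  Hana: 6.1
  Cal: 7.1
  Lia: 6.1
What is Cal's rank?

3

Sorted (ascending): 6.1, 6.1, 7.1, 7.2, 7.2
The 2 values of 6.1 occupy positions 1–2 → average rank (1+2)/2 = 1.5.
The 2 values of 7.2 occupy positions 4–5 → average rank (4+5)/2 = 4.5.
Cal has value 7.1 → rank 3.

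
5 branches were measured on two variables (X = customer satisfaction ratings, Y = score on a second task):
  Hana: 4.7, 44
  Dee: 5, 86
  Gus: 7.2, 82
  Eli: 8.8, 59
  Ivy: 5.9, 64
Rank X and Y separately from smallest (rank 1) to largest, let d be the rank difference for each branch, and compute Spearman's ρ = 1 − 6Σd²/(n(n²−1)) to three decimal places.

Ranks of variable 1: 1, 2, 4, 5, 3
Ranks of variable 2: 1, 5, 4, 2, 3
d = r₁ − r₂: 0, -3, 0, 3, 0
d²: 0, 9, 0, 9, 0; Σd² = 18
ρ = 1 − 6·18/(5·24) = 1 − 108/120 = 0.100

0.100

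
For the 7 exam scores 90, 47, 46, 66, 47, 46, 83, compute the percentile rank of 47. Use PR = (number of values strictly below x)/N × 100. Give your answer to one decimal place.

N = 7.
Strictly below 47: 2. Equal to 47: 2.
PR = 2/7 × 100 = 28.6

28.6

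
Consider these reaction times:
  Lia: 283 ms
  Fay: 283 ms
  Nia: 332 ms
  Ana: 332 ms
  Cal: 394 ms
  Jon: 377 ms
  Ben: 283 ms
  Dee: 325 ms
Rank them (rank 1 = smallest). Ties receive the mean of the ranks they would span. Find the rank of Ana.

5.5

Sorted (ascending): 283, 283, 283, 325, 332, 332, 377, 394
The 3 values of 283 occupy positions 1–3 → average rank 2.
The 2 values of 332 occupy positions 5–6 → average rank (5+6)/2 = 5.5.
Ana has value 332 ms → rank 5.5.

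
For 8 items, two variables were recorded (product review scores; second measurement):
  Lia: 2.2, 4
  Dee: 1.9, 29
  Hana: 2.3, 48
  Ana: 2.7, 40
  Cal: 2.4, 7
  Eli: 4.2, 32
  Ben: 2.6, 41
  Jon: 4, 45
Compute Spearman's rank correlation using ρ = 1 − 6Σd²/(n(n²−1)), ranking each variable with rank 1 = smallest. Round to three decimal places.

Ranks of variable 1: 2, 1, 3, 6, 4, 8, 5, 7
Ranks of variable 2: 1, 3, 8, 5, 2, 4, 6, 7
d = r₁ − r₂: 1, -2, -5, 1, 2, 4, -1, 0
d²: 1, 4, 25, 1, 4, 16, 1, 0; Σd² = 52
ρ = 1 − 6·52/(8·63) = 1 − 312/504 = 0.381

0.381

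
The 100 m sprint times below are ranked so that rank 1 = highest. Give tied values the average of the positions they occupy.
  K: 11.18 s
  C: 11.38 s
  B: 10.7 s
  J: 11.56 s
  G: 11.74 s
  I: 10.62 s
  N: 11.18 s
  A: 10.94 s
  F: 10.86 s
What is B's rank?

8

Sorted (descending): 11.74, 11.56, 11.38, 11.18, 11.18, 10.94, 10.86, 10.7, 10.62
The 2 values of 11.18 occupy positions 4–5 → average rank (4+5)/2 = 4.5.
B has value 10.7 s → rank 8.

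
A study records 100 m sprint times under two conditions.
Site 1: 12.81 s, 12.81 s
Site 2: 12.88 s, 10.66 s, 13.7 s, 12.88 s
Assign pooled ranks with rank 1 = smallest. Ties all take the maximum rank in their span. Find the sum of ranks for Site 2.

Sorted (ascending): 10.66, 12.81, 12.81, 12.88, 12.88, 13.7
The 2 values of 12.81 occupy positions 2–3 → each gets rank 3.
The 2 values of 12.88 occupy positions 4–5 → each gets rank 5.
Site 2 values → pooled ranks: 12.88→5, 10.66→1, 13.7→6, 12.88→5
Rank sum = 5 + 1 + 6 + 5 = 17

17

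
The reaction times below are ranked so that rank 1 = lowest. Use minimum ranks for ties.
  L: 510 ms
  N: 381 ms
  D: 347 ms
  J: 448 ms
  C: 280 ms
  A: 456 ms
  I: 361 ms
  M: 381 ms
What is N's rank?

4

Sorted (ascending): 280, 347, 361, 381, 381, 448, 456, 510
The 2 values of 381 occupy positions 4–5 → each gets rank 4.
N has value 381 ms → rank 4.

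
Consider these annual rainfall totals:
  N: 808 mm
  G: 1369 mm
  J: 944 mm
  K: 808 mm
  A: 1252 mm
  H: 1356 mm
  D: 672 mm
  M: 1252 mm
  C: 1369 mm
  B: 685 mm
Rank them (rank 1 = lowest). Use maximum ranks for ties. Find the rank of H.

8

Sorted (ascending): 672, 685, 808, 808, 944, 1252, 1252, 1356, 1369, 1369
The 2 values of 808 occupy positions 3–4 → each gets rank 4.
The 2 values of 1252 occupy positions 6–7 → each gets rank 7.
The 2 values of 1369 occupy positions 9–10 → each gets rank 10.
H has value 1356 mm → rank 8.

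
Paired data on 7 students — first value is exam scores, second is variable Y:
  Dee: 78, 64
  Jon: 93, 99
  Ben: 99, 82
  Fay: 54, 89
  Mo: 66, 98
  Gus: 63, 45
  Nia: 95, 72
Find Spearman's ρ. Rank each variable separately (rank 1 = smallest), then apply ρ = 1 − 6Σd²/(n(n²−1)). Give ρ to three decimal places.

0.071

Ranks of variable 1: 4, 5, 7, 1, 3, 2, 6
Ranks of variable 2: 2, 7, 4, 5, 6, 1, 3
d = r₁ − r₂: 2, -2, 3, -4, -3, 1, 3
d²: 4, 4, 9, 16, 9, 1, 9; Σd² = 52
ρ = 1 − 6·52/(7·48) = 1 − 312/336 = 0.071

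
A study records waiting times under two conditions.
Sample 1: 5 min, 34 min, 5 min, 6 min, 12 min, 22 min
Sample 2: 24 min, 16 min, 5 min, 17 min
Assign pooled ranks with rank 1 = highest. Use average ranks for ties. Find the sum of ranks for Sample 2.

Sorted (descending): 34, 24, 22, 17, 16, 12, 6, 5, 5, 5
The 3 values of 5 occupy positions 8–10 → average rank 9.
Sample 2 values → pooled ranks: 24→2, 16→5, 5→9, 17→4
Rank sum = 2 + 5 + 9 + 4 = 20

20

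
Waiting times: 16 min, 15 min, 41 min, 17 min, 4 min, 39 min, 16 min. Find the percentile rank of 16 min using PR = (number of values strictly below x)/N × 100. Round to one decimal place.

N = 7.
Strictly below 16: 2. Equal to 16: 2.
PR = 2/7 × 100 = 28.6

28.6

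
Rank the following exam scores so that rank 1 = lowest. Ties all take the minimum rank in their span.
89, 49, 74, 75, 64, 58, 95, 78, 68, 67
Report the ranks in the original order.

9, 1, 6, 7, 3, 2, 10, 8, 5, 4

Sorted (ascending): 49, 58, 64, 67, 68, 74, 75, 78, 89, 95
No ties — each value takes its position as its rank.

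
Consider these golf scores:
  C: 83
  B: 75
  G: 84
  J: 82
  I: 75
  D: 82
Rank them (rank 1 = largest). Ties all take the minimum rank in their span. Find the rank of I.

Sorted (descending): 84, 83, 82, 82, 75, 75
The 2 values of 82 occupy positions 3–4 → each gets rank 3.
The 2 values of 75 occupy positions 5–6 → each gets rank 5.
I has value 75 → rank 5.

5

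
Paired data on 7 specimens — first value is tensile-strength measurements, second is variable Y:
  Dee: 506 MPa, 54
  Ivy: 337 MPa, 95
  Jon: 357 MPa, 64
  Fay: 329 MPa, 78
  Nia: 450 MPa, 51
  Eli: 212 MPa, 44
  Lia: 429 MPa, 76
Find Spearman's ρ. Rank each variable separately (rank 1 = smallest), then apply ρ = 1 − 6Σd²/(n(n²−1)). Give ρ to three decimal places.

Ranks of variable 1: 7, 3, 4, 2, 6, 1, 5
Ranks of variable 2: 3, 7, 4, 6, 2, 1, 5
d = r₁ − r₂: 4, -4, 0, -4, 4, 0, 0
d²: 16, 16, 0, 16, 16, 0, 0; Σd² = 64
ρ = 1 − 6·64/(7·48) = 1 − 384/336 = -0.143

-0.143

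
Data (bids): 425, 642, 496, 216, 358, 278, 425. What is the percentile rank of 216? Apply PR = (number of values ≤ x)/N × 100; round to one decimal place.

14.3

N = 7.
Strictly below 216: 0. Equal to 216: 1.
PR = 1/7 × 100 = 14.3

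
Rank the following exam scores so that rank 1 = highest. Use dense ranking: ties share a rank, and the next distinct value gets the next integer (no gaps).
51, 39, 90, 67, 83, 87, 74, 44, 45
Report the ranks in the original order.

6, 9, 1, 5, 3, 2, 4, 8, 7

Sorted (descending): 90, 87, 83, 74, 67, 51, 45, 44, 39
No ties — each value takes its position as its rank.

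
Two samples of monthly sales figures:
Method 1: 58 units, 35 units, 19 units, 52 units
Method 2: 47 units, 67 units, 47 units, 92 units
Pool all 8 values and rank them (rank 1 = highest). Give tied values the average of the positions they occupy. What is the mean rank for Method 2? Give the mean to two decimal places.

Sorted (descending): 92, 67, 58, 52, 47, 47, 35, 19
The 2 values of 47 occupy positions 5–6 → average rank (5+6)/2 = 5.5.
Method 2 values → pooled ranks: 47→5.5, 67→2, 47→5.5, 92→1
Mean rank = (5.5 + 2 + 5.5 + 1) / 4 = 3.50

3.50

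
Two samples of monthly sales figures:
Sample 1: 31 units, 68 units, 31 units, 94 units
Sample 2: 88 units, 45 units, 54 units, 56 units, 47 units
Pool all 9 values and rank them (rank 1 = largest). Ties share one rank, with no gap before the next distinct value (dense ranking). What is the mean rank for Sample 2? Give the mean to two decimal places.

Sorted (descending): 94, 88, 68, 56, 54, 47, 45, 31, 31
The 2 values of 31 share dense rank 8.
Remaining distinct values take the next consecutive integers.
Sample 2 values → pooled ranks: 88→2, 45→7, 54→5, 56→4, 47→6
Mean rank = (2 + 7 + 5 + 4 + 6) / 5 = 4.80

4.80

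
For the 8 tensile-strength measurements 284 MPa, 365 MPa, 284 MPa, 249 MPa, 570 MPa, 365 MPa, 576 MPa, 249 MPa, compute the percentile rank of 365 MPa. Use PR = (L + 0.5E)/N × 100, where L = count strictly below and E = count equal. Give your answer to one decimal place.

62.5

N = 8.
Strictly below 365: 4. Equal to 365: 2.
PR = (4 + 0.5·2)/8 × 100 = 62.5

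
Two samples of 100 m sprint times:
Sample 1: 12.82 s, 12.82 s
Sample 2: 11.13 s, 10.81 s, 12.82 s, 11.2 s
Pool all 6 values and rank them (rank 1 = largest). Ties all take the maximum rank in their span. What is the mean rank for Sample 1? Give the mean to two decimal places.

3.00

Sorted (descending): 12.82, 12.82, 12.82, 11.2, 11.13, 10.81
The 3 values of 12.82 occupy positions 1–3 → each gets rank 3.
Sample 1 values → pooled ranks: 12.82→3, 12.82→3
Mean rank = (3 + 3) / 2 = 3.00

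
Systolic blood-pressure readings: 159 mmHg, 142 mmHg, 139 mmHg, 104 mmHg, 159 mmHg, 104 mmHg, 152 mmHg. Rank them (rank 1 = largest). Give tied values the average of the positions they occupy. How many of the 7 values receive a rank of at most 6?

Sorted (descending): 159, 159, 152, 142, 139, 104, 104
The 2 values of 159 occupy positions 1–2 → average rank (1+2)/2 = 1.5.
The 2 values of 104 occupy positions 6–7 → average rank (6+7)/2 = 6.5.
Ranks ≤ 6: {1.5, 1.5, 3, 4, 5} → 5 values.

5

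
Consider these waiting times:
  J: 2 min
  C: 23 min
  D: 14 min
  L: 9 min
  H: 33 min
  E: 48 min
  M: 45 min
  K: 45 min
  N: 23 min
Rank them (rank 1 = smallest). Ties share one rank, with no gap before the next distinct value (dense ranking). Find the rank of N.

4

Sorted (ascending): 2, 9, 14, 23, 23, 33, 45, 45, 48
The 2 values of 23 share dense rank 4.
The 2 values of 45 share dense rank 6.
Remaining distinct values take the next consecutive integers.
N has value 23 min → rank 4.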